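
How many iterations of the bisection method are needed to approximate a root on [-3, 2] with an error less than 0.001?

We need (b-a)/2^n ≤ 0.001
(2 - (-3))/2^n ≤ 0.001
5/2^n ≤ 0.001
2^n ≥ 5000
n ≥ log₂(5000) = 12.29
n ≥ 13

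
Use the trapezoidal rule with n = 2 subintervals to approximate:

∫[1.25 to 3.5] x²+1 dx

f(x) = x²+1
a = 1.25, b = 3.5, n = 2
h = (b - a)/n = 1.125000

Trapezoidal rule: (h/2)[f(x₀) + 2f(x₁) + 2f(x₂) + ... + f(xₙ)]

x_0 = 1.2500, f(x_0) = 2.562500, coefficient = 1
x_1 = 2.3750, f(x_1) = 6.640625, coefficient = 2
x_2 = 3.5000, f(x_2) = 13.250000, coefficient = 1

I ≈ (1.125000/2) × 29.093750 = 16.365234
Exact value: 15.890625
Error: 0.474609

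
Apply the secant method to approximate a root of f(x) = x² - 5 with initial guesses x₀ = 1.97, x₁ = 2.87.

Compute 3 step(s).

f(x) = x² - 5
x₀ = 1.97, x₁ = 2.87

Secant formula: x_{n+1} = x_n - f(x_n)(x_n - x_{n-1})/(f(x_n) - f(x_{n-1}))

Iteration 1:
  f(1.970000) = -1.119100
  f(2.870000) = 3.236900
  x_2 = 2.870000 - 3.236900×(2.870000 - 1.970000)/(3.236900 - (-1.119100))
       = 2.201219
Iteration 2:
  f(2.870000) = 3.236900
  f(2.201219) = -0.154635
  x_3 = 2.201219 - (-0.154635)×(2.201219 - 2.870000)/(-0.154635 - 3.236900)
       = 2.231712
Iteration 3:
  f(2.201219) = -0.154635
  f(2.231712) = -0.019463
  x_4 = 2.231712 - (-0.019463)×(2.231712 - 2.201219)/(-0.019463 - (-0.154635))
       = 2.236102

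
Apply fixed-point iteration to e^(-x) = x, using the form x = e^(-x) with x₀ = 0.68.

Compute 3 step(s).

Equation: e^(-x) = x
Fixed-point form: x = e^(-x)
x₀ = 0.68

x_1 = g(0.680000) = 0.506617
x_2 = g(0.506617) = 0.602531
x_3 = g(0.602531) = 0.547425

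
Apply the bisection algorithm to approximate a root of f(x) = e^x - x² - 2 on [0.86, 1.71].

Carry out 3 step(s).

f(x) = e^x - x² - 2
Initial interval: [0.86, 1.71]

Iteration 1:
  c_1 = (0.860000 + 1.710000)/2 = 1.285000
  f(c_1) = f(1.285000) = -0.036557
  f(a) × f(c) ≥ 0, new interval: [1.285000, 1.710000]
Iteration 2:
  c_2 = (1.285000 + 1.710000)/2 = 1.497500
  f(c_2) = f(1.497500) = 0.227993
  f(a) × f(c) < 0, new interval: [1.285000, 1.497500]
Iteration 3:
  c_3 = (1.285000 + 1.497500)/2 = 1.391250
  f(c_3) = f(1.391250) = 0.084295
  f(a) × f(c) < 0, new interval: [1.285000, 1.391250]

After 3 iteration(s), the approximation is c_3 = 1.391250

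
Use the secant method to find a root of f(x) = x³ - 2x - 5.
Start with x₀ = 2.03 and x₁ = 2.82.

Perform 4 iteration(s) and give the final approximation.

f(x) = x³ - 2x - 5
x₀ = 2.03, x₁ = 2.82

Secant formula: x_{n+1} = x_n - f(x_n)(x_n - x_{n-1})/(f(x_n) - f(x_{n-1}))

Iteration 1:
  f(2.030000) = -0.694573
  f(2.820000) = 11.785768
  x_2 = 2.820000 - 11.785768×(2.820000 - 2.030000)/(11.785768 - (-0.694573))
       = 2.073966
Iteration 2:
  f(2.820000) = 11.785768
  f(2.073966) = -0.227108
  x_3 = 2.073966 - (-0.227108)×(2.073966 - 2.820000)/(-0.227108 - 11.785768)
       = 2.088070
Iteration 3:
  f(2.073966) = -0.227108
  f(2.088070) = -0.072077
  x_4 = 2.088070 - (-0.072077)×(2.088070 - 2.073966)/(-0.072077 - (-0.227108))
       = 2.094627
Iteration 4:
  f(2.088070) = -0.072077
  f(2.094627) = 0.000848
  x_5 = 2.094627 - 0.000848×(2.094627 - 2.088070)/(0.000848 - (-0.072077))
       = 2.094551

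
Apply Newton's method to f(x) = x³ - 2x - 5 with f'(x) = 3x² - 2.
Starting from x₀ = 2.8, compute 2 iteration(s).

f(x) = x³ - 2x - 5
f'(x) = 3x² - 2
x₀ = 2.8

Newton-Raphson formula: x_{n+1} = x_n - f(x_n)/f'(x_n)

Iteration 1:
  f(2.800000) = 11.352000
  f'(2.800000) = 21.520000
  x_1 = 2.800000 - 11.352000/21.520000 = 2.272491
Iteration 2:
  f(2.272491) = 2.190647
  f'(2.272491) = 13.492642
  x_2 = 2.272491 - 2.190647/13.492642 = 2.110132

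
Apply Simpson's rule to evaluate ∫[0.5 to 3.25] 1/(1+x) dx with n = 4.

f(x) = 1/(1+x)
a = 0.5, b = 3.25, n = 4
h = (b - a)/n = 0.687500

Simpson's rule: (h/3)[f(x₀) + 4f(x₁) + 2f(x₂) + ... + f(xₙ)]

x_0 = 0.5000, f(x_0) = 0.666667, coefficient = 1
x_1 = 1.1875, f(x_1) = 0.457143, coefficient = 4
x_2 = 1.8750, f(x_2) = 0.347826, coefficient = 2
x_3 = 2.5625, f(x_3) = 0.280702, coefficient = 4
x_4 = 3.2500, f(x_4) = 0.235294, coefficient = 1

I ≈ (0.687500/3) × 4.548991 = 1.042477
Exact value: 1.041454
Error: 0.001023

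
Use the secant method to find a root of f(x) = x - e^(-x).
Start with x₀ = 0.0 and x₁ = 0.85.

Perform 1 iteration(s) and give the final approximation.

f(x) = x - e^(-x)
x₀ = 0.0, x₁ = 0.85

Secant formula: x_{n+1} = x_n - f(x_n)(x_n - x_{n-1})/(f(x_n) - f(x_{n-1}))

Iteration 1:
  f(0.000000) = -1.000000
  f(0.850000) = 0.422585
  x_2 = 0.850000 - 0.422585×(0.850000 - 0.000000)/(0.422585 - (-1.000000))
       = 0.597504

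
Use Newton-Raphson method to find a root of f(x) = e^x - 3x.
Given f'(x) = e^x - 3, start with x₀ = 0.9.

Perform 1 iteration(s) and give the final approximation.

f(x) = e^x - 3x
f'(x) = e^x - 3
x₀ = 0.9

Newton-Raphson formula: x_{n+1} = x_n - f(x_n)/f'(x_n)

Iteration 1:
  f(0.900000) = -0.240397
  f'(0.900000) = -0.540397
  x_1 = 0.900000 - (-0.240397)/(-0.540397) = 0.455148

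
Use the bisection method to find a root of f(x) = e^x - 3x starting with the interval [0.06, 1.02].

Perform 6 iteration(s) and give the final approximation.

f(x) = e^x - 3x
Initial interval: [0.06, 1.02]

Iteration 1:
  c_1 = (0.060000 + 1.020000)/2 = 0.540000
  f(c_1) = f(0.540000) = 0.096007
  f(a) × f(c) ≥ 0, new interval: [0.540000, 1.020000]
Iteration 2:
  c_2 = (0.540000 + 1.020000)/2 = 0.780000
  f(c_2) = f(0.780000) = -0.158528
  f(a) × f(c) < 0, new interval: [0.540000, 0.780000]
Iteration 3:
  c_3 = (0.540000 + 0.780000)/2 = 0.660000
  f(c_3) = f(0.660000) = -0.045208
  f(a) × f(c) < 0, new interval: [0.540000, 0.660000]
Iteration 4:
  c_4 = (0.540000 + 0.660000)/2 = 0.600000
  f(c_4) = f(0.600000) = 0.022119
  f(a) × f(c) ≥ 0, new interval: [0.600000, 0.660000]
Iteration 5:
  c_5 = (0.600000 + 0.660000)/2 = 0.630000
  f(c_5) = f(0.630000) = -0.012389
  f(a) × f(c) < 0, new interval: [0.600000, 0.630000]
Iteration 6:
  c_6 = (0.600000 + 0.630000)/2 = 0.615000
  f(c_6) = f(0.615000) = 0.004657
  f(a) × f(c) ≥ 0, new interval: [0.615000, 0.630000]

After 6 iteration(s), the approximation is c_6 = 0.615000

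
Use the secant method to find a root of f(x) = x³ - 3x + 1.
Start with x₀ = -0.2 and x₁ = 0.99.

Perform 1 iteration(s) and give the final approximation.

f(x) = x³ - 3x + 1
x₀ = -0.2, x₁ = 0.99

Secant formula: x_{n+1} = x_n - f(x_n)(x_n - x_{n-1})/(f(x_n) - f(x_{n-1}))

Iteration 1:
  f(-0.200000) = 1.592000
  f(0.990000) = -0.999701
  x_2 = 0.990000 - (-0.999701)×(0.990000 - (-0.200000))/(-0.999701 - 1.592000)
       = 0.530979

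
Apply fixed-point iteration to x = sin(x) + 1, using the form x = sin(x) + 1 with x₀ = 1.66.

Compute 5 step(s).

Equation: x = sin(x) + 1
Fixed-point form: x = sin(x) + 1
x₀ = 1.66

x_1 = g(1.660000) = 1.996024
x_2 = g(1.996024) = 1.910945
x_3 = g(1.910945) = 1.942705
x_4 = g(1.942705) = 1.931635
x_5 = g(1.931635) = 1.935601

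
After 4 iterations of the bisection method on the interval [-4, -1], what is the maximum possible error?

Bisection error bound: |error| ≤ (b-a)/2^n
|error| ≤ (-1 - (-4))/2^4 = 3/2^4
|error| ≤ 0.1875000000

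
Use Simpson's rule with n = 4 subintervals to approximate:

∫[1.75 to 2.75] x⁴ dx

f(x) = x⁴
a = 1.75, b = 2.75, n = 4
h = (b - a)/n = 0.250000

Simpson's rule: (h/3)[f(x₀) + 4f(x₁) + 2f(x₂) + ... + f(xₙ)]

x_0 = 1.7500, f(x_0) = 9.378906, coefficient = 1
x_1 = 2.0000, f(x_1) = 16.000000, coefficient = 4
x_2 = 2.2500, f(x_2) = 25.628906, coefficient = 2
x_3 = 2.5000, f(x_3) = 39.062500, coefficient = 4
x_4 = 2.7500, f(x_4) = 57.191406, coefficient = 1

I ≈ (0.250000/3) × 338.078125 = 28.173177
Exact value: 28.172656
Error: 0.000521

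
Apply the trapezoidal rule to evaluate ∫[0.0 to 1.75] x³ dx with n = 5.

f(x) = x³
a = 0.0, b = 1.75, n = 5
h = (b - a)/n = 0.350000

Trapezoidal rule: (h/2)[f(x₀) + 2f(x₁) + 2f(x₂) + ... + f(xₙ)]

x_0 = 0.0000, f(x_0) = 0.000000, coefficient = 1
x_1 = 0.3500, f(x_1) = 0.042875, coefficient = 2
x_2 = 0.7000, f(x_2) = 0.343000, coefficient = 2
x_3 = 1.0500, f(x_3) = 1.157625, coefficient = 2
x_4 = 1.4000, f(x_4) = 2.744000, coefficient = 2
x_5 = 1.7500, f(x_5) = 5.359375, coefficient = 1

I ≈ (0.350000/2) × 13.934375 = 2.438516
Exact value: 2.344727
Error: 0.093789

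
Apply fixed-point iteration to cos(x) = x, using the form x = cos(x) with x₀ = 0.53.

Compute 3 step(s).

Equation: cos(x) = x
Fixed-point form: x = cos(x)
x₀ = 0.53

x_1 = g(0.530000) = 0.862807
x_2 = g(0.862807) = 0.650308
x_3 = g(0.650308) = 0.795898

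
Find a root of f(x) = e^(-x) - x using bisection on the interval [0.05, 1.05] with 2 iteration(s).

f(x) = e^(-x) - x
Initial interval: [0.05, 1.05]

Iteration 1:
  c_1 = (0.050000 + 1.050000)/2 = 0.550000
  f(c_1) = f(0.550000) = 0.026950
  f(a) × f(c) ≥ 0, new interval: [0.550000, 1.050000]
Iteration 2:
  c_2 = (0.550000 + 1.050000)/2 = 0.800000
  f(c_2) = f(0.800000) = -0.350671
  f(a) × f(c) < 0, new interval: [0.550000, 0.800000]

After 2 iteration(s), the approximation is c_2 = 0.800000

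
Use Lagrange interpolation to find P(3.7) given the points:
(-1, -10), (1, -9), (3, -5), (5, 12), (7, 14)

Lagrange interpolation formula:
P(x) = Σ yᵢ × Lᵢ(x)
where Lᵢ(x) = Π_{j≠i} (x - xⱼ)/(xᵢ - xⱼ)

L_0(3.7) = (3.7 - 1)/(-1 - 1) × (3.7 - 3)/(-1 - 3) × (3.7 - 5)/(-1 - 5) × (3.7 - 7)/(-1 - 7) = 0.021115
L_1(3.7) = (3.7 - (-1))/(1 - (-1)) × (3.7 - 3)/(1 - 3) × (3.7 - 5)/(1 - 5) × (3.7 - 7)/(1 - 7) = -0.147022
L_2(3.7) = (3.7 - (-1))/(3 - (-1)) × (3.7 - 1)/(3 - 1) × (3.7 - 5)/(3 - 5) × (3.7 - 7)/(3 - 7) = 0.850627
L_3(3.7) = (3.7 - (-1))/(5 - (-1)) × (3.7 - 1)/(5 - 1) × (3.7 - 3)/(5 - 3) × (3.7 - 7)/(5 - 7) = 0.305353
L_4(3.7) = (3.7 - (-1))/(7 - (-1)) × (3.7 - 1)/(7 - 1) × (3.7 - 3)/(7 - 3) × (3.7 - 5)/(7 - 5) = -0.030073

P(3.7) = (-10)×L_0(3.7) + (-9)×L_1(3.7) + (-5)×L_2(3.7) + 12×L_3(3.7) + 14×L_4(3.7)
P(3.7) = 0.102136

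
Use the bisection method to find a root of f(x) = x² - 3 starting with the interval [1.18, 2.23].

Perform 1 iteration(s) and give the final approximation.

f(x) = x² - 3
Initial interval: [1.18, 2.23]

Iteration 1:
  c_1 = (1.180000 + 2.230000)/2 = 1.705000
  f(c_1) = f(1.705000) = -0.092975
  f(a) × f(c) ≥ 0, new interval: [1.705000, 2.230000]

After 1 iteration(s), the approximation is c_1 = 1.705000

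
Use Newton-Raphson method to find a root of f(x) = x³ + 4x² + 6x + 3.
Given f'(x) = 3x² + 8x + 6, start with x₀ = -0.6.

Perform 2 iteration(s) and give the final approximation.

f(x) = x³ + 4x² + 6x + 3
f'(x) = 3x² + 8x + 6
x₀ = -0.6

Newton-Raphson formula: x_{n+1} = x_n - f(x_n)/f'(x_n)

Iteration 1:
  f(-0.600000) = 0.624000
  f'(-0.600000) = 2.280000
  x_1 = -0.600000 - 0.624000/2.280000 = -0.873684
Iteration 2:
  f(-0.873684) = 0.144287
  f'(-0.873684) = 1.300499
  x_2 = -0.873684 - 0.144287/1.300499 = -0.984632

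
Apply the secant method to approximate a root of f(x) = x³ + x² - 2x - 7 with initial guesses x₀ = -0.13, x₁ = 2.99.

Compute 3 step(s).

f(x) = x³ + x² - 2x - 7
x₀ = -0.13, x₁ = 2.99

Secant formula: x_{n+1} = x_n - f(x_n)(x_n - x_{n-1})/(f(x_n) - f(x_{n-1}))

Iteration 1:
  f(-0.130000) = -6.725297
  f(2.990000) = 22.690999
  x_2 = 2.990000 - 22.690999×(2.990000 - (-0.130000))/(22.690999 - (-6.725297))
       = 0.583310
Iteration 2:
  f(2.990000) = 22.690999
  f(0.583310) = -7.627898
  x_3 = 0.583310 - (-7.627898)×(0.583310 - 2.990000)/(-7.627898 - 22.690999)
       = 1.188806
Iteration 3:
  f(0.583310) = -7.627898
  f(1.188806) = -6.284260
  x_4 = 1.188806 - (-6.284260)×(1.188806 - 0.583310)/(-6.284260 - (-7.627898))
       = 4.020743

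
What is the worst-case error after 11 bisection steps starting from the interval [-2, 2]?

Bisection error bound: |error| ≤ (b-a)/2^n
|error| ≤ (2 - (-2))/2^11 = 4/2^11
|error| ≤ 0.0019531250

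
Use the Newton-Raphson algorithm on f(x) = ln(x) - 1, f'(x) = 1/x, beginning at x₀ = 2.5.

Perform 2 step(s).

f(x) = ln(x) - 1
f'(x) = 1/x
x₀ = 2.5

Newton-Raphson formula: x_{n+1} = x_n - f(x_n)/f'(x_n)

Iteration 1:
  f(2.500000) = -0.083709
  f'(2.500000) = 0.400000
  x_1 = 2.500000 - (-0.083709)/0.400000 = 2.709273
Iteration 2:
  f(2.709273) = -0.003320
  f'(2.709273) = 0.369103
  x_2 = 2.709273 - (-0.003320)/0.369103 = 2.718267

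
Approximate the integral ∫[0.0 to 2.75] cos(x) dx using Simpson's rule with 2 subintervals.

f(x) = cos(x)
a = 0.0, b = 2.75, n = 2
h = (b - a)/n = 1.375000

Simpson's rule: (h/3)[f(x₀) + 4f(x₁) + 2f(x₂) + ... + f(xₙ)]

x_0 = 0.0000, f(x_0) = 1.000000, coefficient = 1
x_1 = 1.3750, f(x_1) = 0.194548, coefficient = 4
x_2 = 2.7500, f(x_2) = -0.924302, coefficient = 1

I ≈ (1.375000/3) × 0.853888 = 0.391366
Exact value: 0.381661
Error: 0.009705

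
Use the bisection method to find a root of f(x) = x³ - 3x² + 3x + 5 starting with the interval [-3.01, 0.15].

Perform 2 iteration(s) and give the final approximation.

f(x) = x³ - 3x² + 3x + 5
Initial interval: [-3.01, 0.15]

Iteration 1:
  c_1 = (-3.010000 + 0.150000)/2 = -1.430000
  f(c_1) = f(-1.430000) = -8.348907
  f(a) × f(c) ≥ 0, new interval: [-1.430000, 0.150000]
Iteration 2:
  c_2 = (-1.430000 + 0.150000)/2 = -0.640000
  f(c_2) = f(-0.640000) = 1.589056
  f(a) × f(c) < 0, new interval: [-1.430000, -0.640000]

After 2 iteration(s), the approximation is c_2 = -0.640000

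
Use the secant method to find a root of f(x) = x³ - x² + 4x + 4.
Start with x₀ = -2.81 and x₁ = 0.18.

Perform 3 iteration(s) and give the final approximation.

f(x) = x³ - x² + 4x + 4
x₀ = -2.81, x₁ = 0.18

Secant formula: x_{n+1} = x_n - f(x_n)(x_n - x_{n-1})/(f(x_n) - f(x_{n-1}))

Iteration 1:
  f(-2.810000) = -37.324141
  f(0.180000) = 4.693432
  x_2 = 0.180000 - 4.693432×(0.180000 - (-2.810000))/(4.693432 - (-37.324141))
       = -0.153988
Iteration 2:
  f(0.180000) = 4.693432
  f(-0.153988) = 3.356685
  x_3 = -0.153988 - 3.356685×(-0.153988 - 0.180000)/(3.356685 - 4.693432)
       = -0.992660
Iteration 3:
  f(-0.153988) = 3.356685
  f(-0.992660) = -1.934151
  x_4 = -0.992660 - (-1.934151)×(-0.992660 - (-0.153988))/(-1.934151 - 3.356685)
       = -0.686069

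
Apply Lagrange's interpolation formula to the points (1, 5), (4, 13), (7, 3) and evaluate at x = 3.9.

Lagrange interpolation formula:
P(x) = Σ yᵢ × Lᵢ(x)
where Lᵢ(x) = Π_{j≠i} (x - xⱼ)/(xᵢ - xⱼ)

L_0(3.9) = (3.9 - 4)/(1 - 4) × (3.9 - 7)/(1 - 7) = 0.017222
L_1(3.9) = (3.9 - 1)/(4 - 1) × (3.9 - 7)/(4 - 7) = 0.998889
L_2(3.9) = (3.9 - 1)/(7 - 1) × (3.9 - 4)/(7 - 4) = -0.016111

P(3.9) = 5×L_0(3.9) + 13×L_1(3.9) + 3×L_2(3.9)
P(3.9) = 13.023333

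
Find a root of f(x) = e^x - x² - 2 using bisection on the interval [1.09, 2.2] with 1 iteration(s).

f(x) = e^x - x² - 2
Initial interval: [1.09, 2.2]

Iteration 1:
  c_1 = (1.090000 + 2.200000)/2 = 1.645000
  f(c_1) = f(1.645000) = 0.474985
  f(a) × f(c) < 0, new interval: [1.090000, 1.645000]

After 1 iteration(s), the approximation is c_1 = 1.645000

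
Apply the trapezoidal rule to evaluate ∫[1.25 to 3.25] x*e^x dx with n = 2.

f(x) = x*e^x
a = 1.25, b = 3.25, n = 2
h = (b - a)/n = 1.000000

Trapezoidal rule: (h/2)[f(x₀) + 2f(x₁) + 2f(x₂) + ... + f(xₙ)]

x_0 = 1.2500, f(x_0) = 4.362929, coefficient = 1
x_1 = 2.2500, f(x_1) = 21.347406, coefficient = 2
x_2 = 3.2500, f(x_2) = 83.818605, coefficient = 1

I ≈ (1.000000/2) × 130.876345 = 65.438172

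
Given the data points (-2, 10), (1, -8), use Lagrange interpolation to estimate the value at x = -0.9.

Lagrange interpolation formula:
P(x) = Σ yᵢ × Lᵢ(x)
where Lᵢ(x) = Π_{j≠i} (x - xⱼ)/(xᵢ - xⱼ)

L_0(-0.9) = (-0.9 - 1)/(-2 - 1) = 0.633333
L_1(-0.9) = (-0.9 - (-2))/(1 - (-2)) = 0.366667

P(-0.9) = 10×L_0(-0.9) + (-8)×L_1(-0.9)
P(-0.9) = 3.400000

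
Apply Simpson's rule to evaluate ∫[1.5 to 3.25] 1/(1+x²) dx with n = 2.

f(x) = 1/(1+x²)
a = 1.5, b = 3.25, n = 2
h = (b - a)/n = 0.875000

Simpson's rule: (h/3)[f(x₀) + 4f(x₁) + 2f(x₂) + ... + f(xₙ)]

x_0 = 1.5000, f(x_0) = 0.307692, coefficient = 1
x_1 = 2.3750, f(x_1) = 0.150588, coefficient = 4
x_2 = 3.2500, f(x_2) = 0.086486, coefficient = 1

I ≈ (0.875000/3) × 0.996532 = 0.290655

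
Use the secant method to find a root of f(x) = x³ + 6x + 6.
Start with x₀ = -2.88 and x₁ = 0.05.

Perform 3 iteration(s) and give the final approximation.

f(x) = x³ + 6x + 6
x₀ = -2.88, x₁ = 0.05

Secant formula: x_{n+1} = x_n - f(x_n)(x_n - x_{n-1})/(f(x_n) - f(x_{n-1}))

Iteration 1:
  f(-2.880000) = -35.167872
  f(0.050000) = 6.300125
  x_2 = 0.050000 - 6.300125×(0.050000 - (-2.880000))/(6.300125 - (-35.167872))
       = -0.395147
Iteration 2:
  f(0.050000) = 6.300125
  f(-0.395147) = 3.567417
  x_3 = -0.395147 - 3.567417×(-0.395147 - 0.050000)/(3.567417 - 6.300125)
       = -0.976266
Iteration 3:
  f(-0.395147) = 3.567417
  f(-0.976266) = -0.788066
  x_4 = -0.976266 - (-0.788066)×(-0.976266 - (-0.395147))/(-0.788066 - 3.567417)
       = -0.871120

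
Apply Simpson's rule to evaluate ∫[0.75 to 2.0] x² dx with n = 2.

f(x) = x²
a = 0.75, b = 2.0, n = 2
h = (b - a)/n = 0.625000

Simpson's rule: (h/3)[f(x₀) + 4f(x₁) + 2f(x₂) + ... + f(xₙ)]

x_0 = 0.7500, f(x_0) = 0.562500, coefficient = 1
x_1 = 1.3750, f(x_1) = 1.890625, coefficient = 4
x_2 = 2.0000, f(x_2) = 4.000000, coefficient = 1

I ≈ (0.625000/3) × 12.125000 = 2.526042
Exact value: 2.526042
Error: 0.000000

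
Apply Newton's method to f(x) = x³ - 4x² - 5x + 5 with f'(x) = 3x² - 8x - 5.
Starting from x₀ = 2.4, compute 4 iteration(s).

f(x) = x³ - 4x² - 5x + 5
f'(x) = 3x² - 8x - 5
x₀ = 2.4

Newton-Raphson formula: x_{n+1} = x_n - f(x_n)/f'(x_n)

Iteration 1:
  f(2.400000) = -16.216000
  f'(2.400000) = -6.920000
  x_1 = 2.400000 - (-16.216000)/(-6.920000) = 0.056647
Iteration 2:
  f(0.056647) = 4.704109
  f'(0.056647) = -5.443552
  x_2 = 0.056647 - 4.704109/(-5.443552) = 0.920809
Iteration 3:
  f(0.920809) = -2.214858
  f'(0.920809) = -9.822804
  x_3 = 0.920809 - (-2.214858)/(-9.822804) = 0.695328
Iteration 4:
  f(0.695328) = -0.074384
  f'(0.695328) = -9.112180
  x_4 = 0.695328 - (-0.074384)/(-9.112180) = 0.687165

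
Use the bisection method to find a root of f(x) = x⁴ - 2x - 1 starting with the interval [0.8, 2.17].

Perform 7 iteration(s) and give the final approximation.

f(x) = x⁴ - 2x - 1
Initial interval: [0.8, 2.17]

Iteration 1:
  c_1 = (0.800000 + 2.170000)/2 = 1.485000
  f(c_1) = f(1.485000) = 0.893017
  f(a) × f(c) < 0, new interval: [0.800000, 1.485000]
Iteration 2:
  c_2 = (0.800000 + 1.485000)/2 = 1.142500
  f(c_2) = f(1.142500) = -1.581176
  f(a) × f(c) ≥ 0, new interval: [1.142500, 1.485000]
Iteration 3:
  c_3 = (1.142500 + 1.485000)/2 = 1.313750
  f(c_3) = f(1.313750) = -0.648634
  f(a) × f(c) ≥ 0, new interval: [1.313750, 1.485000]
Iteration 4:
  c_4 = (1.313750 + 1.485000)/2 = 1.399375
  f(c_4) = f(1.399375) = 0.035995
  f(a) × f(c) < 0, new interval: [1.313750, 1.399375]
Iteration 5:
  c_5 = (1.313750 + 1.399375)/2 = 1.356562
  f(c_5) = f(1.356562) = -0.326561
  f(a) × f(c) ≥ 0, new interval: [1.356562, 1.399375]
Iteration 6:
  c_6 = (1.356562 + 1.399375)/2 = 1.377969
  f(c_6) = f(1.377969) = -0.150504
  f(a) × f(c) ≥ 0, new interval: [1.377969, 1.399375]
Iteration 7:
  c_7 = (1.377969 + 1.399375)/2 = 1.388672
  f(c_7) = f(1.388672) = -0.058580
  f(a) × f(c) ≥ 0, new interval: [1.388672, 1.399375]

After 7 iteration(s), the approximation is c_7 = 1.388672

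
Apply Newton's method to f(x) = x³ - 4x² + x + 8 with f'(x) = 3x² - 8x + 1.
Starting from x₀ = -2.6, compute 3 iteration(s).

f(x) = x³ - 4x² + x + 8
f'(x) = 3x² - 8x + 1
x₀ = -2.6

Newton-Raphson formula: x_{n+1} = x_n - f(x_n)/f'(x_n)

Iteration 1:
  f(-2.600000) = -39.216000
  f'(-2.600000) = 42.080000
  x_1 = -2.600000 - (-39.216000)/42.080000 = -1.668061
Iteration 2:
  f(-1.668061) = -9.439026
  f'(-1.668061) = 22.691768
  x_2 = -1.668061 - (-9.439026)/22.691768 = -1.252094
Iteration 3:
  f(-1.252094) = -1.486006
  f'(-1.252094) = 15.719968
  x_3 = -1.252094 - (-1.486006)/15.719968 = -1.157564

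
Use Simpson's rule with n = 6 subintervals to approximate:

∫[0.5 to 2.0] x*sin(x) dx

f(x) = x*sin(x)
a = 0.5, b = 2.0, n = 6
h = (b - a)/n = 0.250000

Simpson's rule: (h/3)[f(x₀) + 4f(x₁) + 2f(x₂) + ... + f(xₙ)]

x_0 = 0.5000, f(x_0) = 0.239713, coefficient = 1
x_1 = 0.7500, f(x_1) = 0.511229, coefficient = 4
x_2 = 1.0000, f(x_2) = 0.841471, coefficient = 2
x_3 = 1.2500, f(x_3) = 1.186231, coefficient = 4
x_4 = 1.5000, f(x_4) = 1.496242, coefficient = 2
x_5 = 1.7500, f(x_5) = 1.721975, coefficient = 4
x_6 = 2.0000, f(x_6) = 1.818595, coefficient = 1

I ≈ (0.250000/3) × 20.411476 = 1.700956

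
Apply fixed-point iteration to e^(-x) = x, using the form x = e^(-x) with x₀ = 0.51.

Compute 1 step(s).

Equation: e^(-x) = x
Fixed-point form: x = e^(-x)
x₀ = 0.51

x_1 = g(0.510000) = 0.600496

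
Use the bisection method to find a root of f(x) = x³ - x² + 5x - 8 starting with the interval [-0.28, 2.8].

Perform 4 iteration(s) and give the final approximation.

f(x) = x³ - x² + 5x - 8
Initial interval: [-0.28, 2.8]

Iteration 1:
  c_1 = (-0.280000 + 2.800000)/2 = 1.260000
  f(c_1) = f(1.260000) = -1.287224
  f(a) × f(c) ≥ 0, new interval: [1.260000, 2.800000]
Iteration 2:
  c_2 = (1.260000 + 2.800000)/2 = 2.030000
  f(c_2) = f(2.030000) = 6.394527
  f(a) × f(c) < 0, new interval: [1.260000, 2.030000]
Iteration 3:
  c_3 = (1.260000 + 2.030000)/2 = 1.645000
  f(c_3) = f(1.645000) = 1.970386
  f(a) × f(c) < 0, new interval: [1.260000, 1.645000]
Iteration 4:
  c_4 = (1.260000 + 1.645000)/2 = 1.452500
  f(c_4) = f(1.452500) = 0.217165
  f(a) × f(c) < 0, new interval: [1.260000, 1.452500]

After 4 iteration(s), the approximation is c_4 = 1.452500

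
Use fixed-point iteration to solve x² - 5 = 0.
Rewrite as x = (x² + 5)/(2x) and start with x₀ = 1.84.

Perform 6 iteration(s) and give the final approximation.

Equation: x² - 5 = 0
Fixed-point form: x = (x² + 5)/(2x)
x₀ = 1.84

x_1 = g(1.840000) = 2.278696
x_2 = g(2.278696) = 2.236467
x_3 = g(2.236467) = 2.236068
x_4 = g(2.236068) = 2.236068
x_5 = g(2.236068) = 2.236068
x_6 = g(2.236068) = 2.236068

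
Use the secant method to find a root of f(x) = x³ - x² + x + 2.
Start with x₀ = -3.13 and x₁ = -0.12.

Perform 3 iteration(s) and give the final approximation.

f(x) = x³ - x² + x + 2
x₀ = -3.13, x₁ = -0.12

Secant formula: x_{n+1} = x_n - f(x_n)(x_n - x_{n-1})/(f(x_n) - f(x_{n-1}))

Iteration 1:
  f(-3.130000) = -41.591197
  f(-0.120000) = 1.863872
  x_2 = -0.120000 - 1.863872×(-0.120000 - (-3.130000))/(1.863872 - (-41.591197))
       = -0.249105
Iteration 2:
  f(-0.120000) = 1.863872
  f(-0.249105) = 1.673384
  x_3 = -0.249105 - 1.673384×(-0.249105 - (-0.120000))/(1.673384 - 1.863872)
       = -1.383256
Iteration 3:
  f(-0.249105) = 1.673384
  f(-1.383256) = -3.943374
  x_4 = -1.383256 - (-3.943374)×(-1.383256 - (-0.249105))/(-3.943374 - 1.673384)
       = -0.586999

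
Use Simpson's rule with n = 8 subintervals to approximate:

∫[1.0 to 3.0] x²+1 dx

f(x) = x²+1
a = 1.0, b = 3.0, n = 8
h = (b - a)/n = 0.250000

Simpson's rule: (h/3)[f(x₀) + 4f(x₁) + 2f(x₂) + ... + f(xₙ)]

x_0 = 1.0000, f(x_0) = 2.000000, coefficient = 1
x_1 = 1.2500, f(x_1) = 2.562500, coefficient = 4
x_2 = 1.5000, f(x_2) = 3.250000, coefficient = 2
x_3 = 1.7500, f(x_3) = 4.062500, coefficient = 4
x_4 = 2.0000, f(x_4) = 5.000000, coefficient = 2
x_5 = 2.2500, f(x_5) = 6.062500, coefficient = 4
x_6 = 2.5000, f(x_6) = 7.250000, coefficient = 2
x_7 = 2.7500, f(x_7) = 8.562500, coefficient = 4
x_8 = 3.0000, f(x_8) = 10.000000, coefficient = 1

I ≈ (0.250000/3) × 128.000000 = 10.666667
Exact value: 10.666667
Error: 0.000000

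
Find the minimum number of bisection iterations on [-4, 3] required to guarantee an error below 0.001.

We need (b-a)/2^n ≤ 0.001
(3 - (-4))/2^n ≤ 0.001
7/2^n ≤ 0.001
2^n ≥ 7000
n ≥ log₂(7000) = 12.77
n ≥ 13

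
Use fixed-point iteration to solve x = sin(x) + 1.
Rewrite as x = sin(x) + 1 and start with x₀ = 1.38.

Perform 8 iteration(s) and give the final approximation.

Equation: x = sin(x) + 1
Fixed-point form: x = sin(x) + 1
x₀ = 1.38

x_1 = g(1.380000) = 1.981854
x_2 = g(1.981854) = 1.916699
x_3 = g(1.916699) = 1.940770
x_4 = g(1.940770) = 1.932337
x_5 = g(1.932337) = 1.935353
x_6 = g(1.935353) = 1.934282
x_7 = g(1.934282) = 1.934663
x_8 = g(1.934663) = 1.934528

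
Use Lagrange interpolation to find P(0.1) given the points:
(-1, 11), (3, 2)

Lagrange interpolation formula:
P(x) = Σ yᵢ × Lᵢ(x)
where Lᵢ(x) = Π_{j≠i} (x - xⱼ)/(xᵢ - xⱼ)

L_0(0.1) = (0.1 - 3)/(-1 - 3) = 0.725000
L_1(0.1) = (0.1 - (-1))/(3 - (-1)) = 0.275000

P(0.1) = 11×L_0(0.1) + 2×L_1(0.1)
P(0.1) = 8.525000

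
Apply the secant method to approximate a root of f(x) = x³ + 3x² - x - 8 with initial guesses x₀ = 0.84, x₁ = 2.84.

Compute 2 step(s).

f(x) = x³ + 3x² - x - 8
x₀ = 0.84, x₁ = 2.84

Secant formula: x_{n+1} = x_n - f(x_n)(x_n - x_{n-1})/(f(x_n) - f(x_{n-1}))

Iteration 1:
  f(0.840000) = -6.130496
  f(2.840000) = 36.263104
  x_2 = 2.840000 - 36.263104×(2.840000 - 0.840000)/(36.263104 - (-6.130496))
       = 1.129218
Iteration 2:
  f(2.840000) = 36.263104
  f(1.129218) = -3.863915
  x_3 = 1.129218 - (-3.863915)×(1.129218 - 2.840000)/(-3.863915 - 36.263104)
       = 1.293953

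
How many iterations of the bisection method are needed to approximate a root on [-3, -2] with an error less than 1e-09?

We need (b-a)/2^n ≤ 1e-09
(-2 - (-3))/2^n ≤ 1e-09
1/2^n ≤ 1e-09
2^n ≥ 1000000000
n ≥ log₂(1000000000) = 29.90
n ≥ 30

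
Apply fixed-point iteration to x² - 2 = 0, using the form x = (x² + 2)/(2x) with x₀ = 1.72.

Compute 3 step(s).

Equation: x² - 2 = 0
Fixed-point form: x = (x² + 2)/(2x)
x₀ = 1.72

x_1 = g(1.720000) = 1.441395
x_2 = g(1.441395) = 1.414470
x_3 = g(1.414470) = 1.414214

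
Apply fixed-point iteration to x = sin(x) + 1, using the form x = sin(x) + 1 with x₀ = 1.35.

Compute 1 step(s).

Equation: x = sin(x) + 1
Fixed-point form: x = sin(x) + 1
x₀ = 1.35

x_1 = g(1.350000) = 1.975723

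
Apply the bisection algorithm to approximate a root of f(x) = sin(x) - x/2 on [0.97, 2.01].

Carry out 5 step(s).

f(x) = sin(x) - x/2
Initial interval: [0.97, 2.01]

Iteration 1:
  c_1 = (0.970000 + 2.010000)/2 = 1.490000
  f(c_1) = f(1.490000) = 0.251738
  f(a) × f(c) ≥ 0, new interval: [1.490000, 2.010000]
Iteration 2:
  c_2 = (1.490000 + 2.010000)/2 = 1.750000
  f(c_2) = f(1.750000) = 0.108986
  f(a) × f(c) ≥ 0, new interval: [1.750000, 2.010000]
Iteration 3:
  c_3 = (1.750000 + 2.010000)/2 = 1.880000
  f(c_3) = f(1.880000) = 0.012576
  f(a) × f(c) ≥ 0, new interval: [1.880000, 2.010000]
Iteration 4:
  c_4 = (1.880000 + 2.010000)/2 = 1.945000
  f(c_4) = f(1.945000) = -0.041701
  f(a) × f(c) < 0, new interval: [1.880000, 1.945000]
Iteration 5:
  c_5 = (1.880000 + 1.945000)/2 = 1.912500
  f(c_5) = f(1.912500) = -0.014065
  f(a) × f(c) < 0, new interval: [1.880000, 1.912500]

After 5 iteration(s), the approximation is c_5 = 1.912500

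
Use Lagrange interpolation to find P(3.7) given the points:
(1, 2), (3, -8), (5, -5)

Lagrange interpolation formula:
P(x) = Σ yᵢ × Lᵢ(x)
where Lᵢ(x) = Π_{j≠i} (x - xⱼ)/(xᵢ - xⱼ)

L_0(3.7) = (3.7 - 3)/(1 - 3) × (3.7 - 5)/(1 - 5) = -0.113750
L_1(3.7) = (3.7 - 1)/(3 - 1) × (3.7 - 5)/(3 - 5) = 0.877500
L_2(3.7) = (3.7 - 1)/(5 - 1) × (3.7 - 3)/(5 - 3) = 0.236250

P(3.7) = 2×L_0(3.7) + (-8)×L_1(3.7) + (-5)×L_2(3.7)
P(3.7) = -8.428750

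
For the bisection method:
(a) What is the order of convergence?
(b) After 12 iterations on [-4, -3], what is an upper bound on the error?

(a) Bisection has linear (order 1) convergence; the error is halved each step.

(b) Error bound = (b-a)/2^n = (-3 - (-4))/2^{12}
    = 1/2^{12}

(a) 1 (linear); (b) error ≤ 2.44e-04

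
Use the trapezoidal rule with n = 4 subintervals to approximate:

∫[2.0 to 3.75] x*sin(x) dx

f(x) = x*sin(x)
a = 2.0, b = 3.75, n = 4
h = (b - a)/n = 0.437500

Trapezoidal rule: (h/2)[f(x₀) + 2f(x₁) + 2f(x₂) + ... + f(xₙ)]

x_0 = 2.0000, f(x_0) = 1.818595, coefficient = 1
x_1 = 2.4375, f(x_1) = 1.577897, coefficient = 2
x_2 = 2.8750, f(x_2) = 0.757407, coefficient = 2
x_3 = 3.3125, f(x_3) = -0.563379, coefficient = 2
x_4 = 3.7500, f(x_4) = -2.143355, coefficient = 1

I ≈ (0.437500/2) × 3.219092 = 0.704176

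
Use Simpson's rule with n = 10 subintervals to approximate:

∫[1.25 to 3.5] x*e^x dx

f(x) = x*e^x
a = 1.25, b = 3.5, n = 10
h = (b - a)/n = 0.225000

Simpson's rule: (h/3)[f(x₀) + 4f(x₁) + 2f(x₂) + ... + f(xₙ)]

x_0 = 1.2500, f(x_0) = 4.362929, coefficient = 1
x_1 = 1.4750, f(x_1) = 6.447278, coefficient = 4
x_2 = 1.7000, f(x_2) = 9.305711, coefficient = 2
x_3 = 1.9250, f(x_3) = 13.196161, coefficient = 4
x_4 = 2.1500, f(x_4) = 18.457446, coefficient = 2
x_5 = 2.3750, f(x_5) = 25.533656, coefficient = 4
x_6 = 2.6000, f(x_6) = 35.005719, coefficient = 2
x_7 = 2.8250, f(x_7) = 47.632170, coefficient = 4
x_8 = 3.0500, f(x_8) = 64.401800, coefficient = 2
x_9 = 3.2750, f(x_9) = 86.601563, coefficient = 4
x_10 = 3.5000, f(x_10) = 115.904082, coefficient = 1

I ≈ (0.225000/3) × 1092.251675 = 81.918876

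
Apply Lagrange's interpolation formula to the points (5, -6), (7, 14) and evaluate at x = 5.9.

Lagrange interpolation formula:
P(x) = Σ yᵢ × Lᵢ(x)
where Lᵢ(x) = Π_{j≠i} (x - xⱼ)/(xᵢ - xⱼ)

L_0(5.9) = (5.9 - 7)/(5 - 7) = 0.550000
L_1(5.9) = (5.9 - 5)/(7 - 5) = 0.450000

P(5.9) = (-6)×L_0(5.9) + 14×L_1(5.9)
P(5.9) = 3.000000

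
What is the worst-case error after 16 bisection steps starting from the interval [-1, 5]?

Bisection error bound: |error| ≤ (b-a)/2^n
|error| ≤ (5 - (-1))/2^16 = 6/2^16
|error| ≤ 0.0000915527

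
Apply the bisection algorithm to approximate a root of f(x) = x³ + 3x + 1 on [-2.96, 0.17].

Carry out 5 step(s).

f(x) = x³ + 3x + 1
Initial interval: [-2.96, 0.17]

Iteration 1:
  c_1 = (-2.960000 + 0.170000)/2 = -1.395000
  f(c_1) = f(-1.395000) = -5.899705
  f(a) × f(c) ≥ 0, new interval: [-1.395000, 0.170000]
Iteration 2:
  c_2 = (-1.395000 + 0.170000)/2 = -0.612500
  f(c_2) = f(-0.612500) = -1.067283
  f(a) × f(c) ≥ 0, new interval: [-0.612500, 0.170000]
Iteration 3:
  c_3 = (-0.612500 + 0.170000)/2 = -0.221250
  f(c_3) = f(-0.221250) = 0.325419
  f(a) × f(c) < 0, new interval: [-0.612500, -0.221250]
Iteration 4:
  c_4 = (-0.612500 + (-0.221250))/2 = -0.416875
  f(c_4) = f(-0.416875) = -0.323072
  f(a) × f(c) ≥ 0, new interval: [-0.416875, -0.221250]
Iteration 5:
  c_5 = (-0.416875 + (-0.221250))/2 = -0.319063
  f(c_5) = f(-0.319063) = 0.010332
  f(a) × f(c) < 0, new interval: [-0.416875, -0.319063]

After 5 iteration(s), the approximation is c_5 = -0.319063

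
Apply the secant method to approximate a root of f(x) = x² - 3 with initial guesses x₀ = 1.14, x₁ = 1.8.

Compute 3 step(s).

f(x) = x² - 3
x₀ = 1.14, x₁ = 1.8

Secant formula: x_{n+1} = x_n - f(x_n)(x_n - x_{n-1})/(f(x_n) - f(x_{n-1}))

Iteration 1:
  f(1.140000) = -1.700400
  f(1.800000) = 0.240000
  x_2 = 1.800000 - 0.240000×(1.800000 - 1.140000)/(0.240000 - (-1.700400))
       = 1.718367
Iteration 2:
  f(1.800000) = 0.240000
  f(1.718367) = -0.047214
  x_3 = 1.718367 - (-0.047214)×(1.718367 - 1.800000)/(-0.047214 - 0.240000)
       = 1.731787
Iteration 3:
  f(1.718367) = -0.047214
  f(1.731787) = -0.000915
  x_4 = 1.731787 - (-0.000915)×(1.731787 - 1.718367)/(-0.000915 - (-0.047214))
       = 1.732052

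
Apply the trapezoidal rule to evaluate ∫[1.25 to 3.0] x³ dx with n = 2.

f(x) = x³
a = 1.25, b = 3.0, n = 2
h = (b - a)/n = 0.875000

Trapezoidal rule: (h/2)[f(x₀) + 2f(x₁) + 2f(x₂) + ... + f(xₙ)]

x_0 = 1.2500, f(x_0) = 1.953125, coefficient = 1
x_1 = 2.1250, f(x_1) = 9.595703, coefficient = 2
x_2 = 3.0000, f(x_2) = 27.000000, coefficient = 1

I ≈ (0.875000/2) × 48.144531 = 21.063232
Exact value: 19.639648
Error: 1.423584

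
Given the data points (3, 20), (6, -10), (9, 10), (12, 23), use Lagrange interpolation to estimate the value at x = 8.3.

Lagrange interpolation formula:
P(x) = Σ yᵢ × Lᵢ(x)
where Lᵢ(x) = Π_{j≠i} (x - xⱼ)/(xᵢ - xⱼ)

L_0(8.3) = (8.3 - 6)/(3 - 6) × (8.3 - 9)/(3 - 9) × (8.3 - 12)/(3 - 12) = -0.036772
L_1(8.3) = (8.3 - 3)/(6 - 3) × (8.3 - 9)/(6 - 9) × (8.3 - 12)/(6 - 12) = 0.254204
L_2(8.3) = (8.3 - 3)/(9 - 3) × (8.3 - 6)/(9 - 6) × (8.3 - 12)/(9 - 12) = 0.835241
L_3(8.3) = (8.3 - 3)/(12 - 3) × (8.3 - 6)/(12 - 6) × (8.3 - 9)/(12 - 9) = -0.052673

P(8.3) = 20×L_0(8.3) + (-10)×L_1(8.3) + 10×L_2(8.3) + 23×L_3(8.3)
P(8.3) = 3.863463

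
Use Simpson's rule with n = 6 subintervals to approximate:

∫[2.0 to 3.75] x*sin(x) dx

f(x) = x*sin(x)
a = 2.0, b = 3.75, n = 6
h = (b - a)/n = 0.291667

Simpson's rule: (h/3)[f(x₀) + 4f(x₁) + 2f(x₂) + ... + f(xₙ)]

x_0 = 2.0000, f(x_0) = 1.818595, coefficient = 1
x_1 = 2.2917, f(x_1) = 1.721572, coefficient = 4
x_2 = 2.5833, f(x_2) = 1.368419, coefficient = 2
x_3 = 2.8750, f(x_3) = 0.757407, coefficient = 4
x_4 = 3.1667, f(x_4) = -0.079393, coefficient = 2
x_5 = 3.4583, f(x_5) = -1.077171, coefficient = 4
x_6 = 3.7500, f(x_6) = -2.143355, coefficient = 1

I ≈ (0.291667/3) × 7.860528 = 0.764218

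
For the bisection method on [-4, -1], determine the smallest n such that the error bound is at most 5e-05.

We need (b-a)/2^n ≤ 5e-05
(-1 - (-4))/2^n ≤ 5e-05
3/2^n ≤ 5e-05
2^n ≥ 60000
n ≥ log₂(60000) = 15.87
n ≥ 16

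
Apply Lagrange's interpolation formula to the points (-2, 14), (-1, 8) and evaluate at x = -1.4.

Lagrange interpolation formula:
P(x) = Σ yᵢ × Lᵢ(x)
where Lᵢ(x) = Π_{j≠i} (x - xⱼ)/(xᵢ - xⱼ)

L_0(-1.4) = (-1.4 - (-1))/(-2 - (-1)) = 0.400000
L_1(-1.4) = (-1.4 - (-2))/(-1 - (-2)) = 0.600000

P(-1.4) = 14×L_0(-1.4) + 8×L_1(-1.4)
P(-1.4) = 10.400000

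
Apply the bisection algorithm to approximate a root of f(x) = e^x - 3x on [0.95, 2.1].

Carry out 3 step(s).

f(x) = e^x - 3x
Initial interval: [0.95, 2.1]

Iteration 1:
  c_1 = (0.950000 + 2.100000)/2 = 1.525000
  f(c_1) = f(1.525000) = 0.020144
  f(a) × f(c) < 0, new interval: [0.950000, 1.525000]
Iteration 2:
  c_2 = (0.950000 + 1.525000)/2 = 1.237500
  f(c_2) = f(1.237500) = -0.265515
  f(a) × f(c) ≥ 0, new interval: [1.237500, 1.525000]
Iteration 3:
  c_3 = (1.237500 + 1.525000)/2 = 1.381250
  f(c_3) = f(1.381250) = -0.163877
  f(a) × f(c) ≥ 0, new interval: [1.381250, 1.525000]

After 3 iteration(s), the approximation is c_3 = 1.381250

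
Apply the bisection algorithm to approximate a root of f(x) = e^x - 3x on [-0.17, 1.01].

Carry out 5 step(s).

f(x) = e^x - 3x
Initial interval: [-0.17, 1.01]

Iteration 1:
  c_1 = (-0.170000 + 1.010000)/2 = 0.420000
  f(c_1) = f(0.420000) = 0.261962
  f(a) × f(c) ≥ 0, new interval: [0.420000, 1.010000]
Iteration 2:
  c_2 = (0.420000 + 1.010000)/2 = 0.715000
  f(c_2) = f(0.715000) = -0.100813
  f(a) × f(c) < 0, new interval: [0.420000, 0.715000]
Iteration 3:
  c_3 = (0.420000 + 0.715000)/2 = 0.567500
  f(c_3) = f(0.567500) = 0.061352
  f(a) × f(c) ≥ 0, new interval: [0.567500, 0.715000]
Iteration 4:
  c_4 = (0.567500 + 0.715000)/2 = 0.641250
  f(c_4) = f(0.641250) = -0.024897
  f(a) × f(c) < 0, new interval: [0.567500, 0.641250]
Iteration 5:
  c_5 = (0.567500 + 0.641250)/2 = 0.604375
  f(c_5) = f(0.604375) = 0.016983
  f(a) × f(c) ≥ 0, new interval: [0.604375, 0.641250]

After 5 iteration(s), the approximation is c_5 = 0.604375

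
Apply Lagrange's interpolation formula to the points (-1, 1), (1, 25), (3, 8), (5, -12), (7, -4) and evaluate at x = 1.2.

Lagrange interpolation formula:
P(x) = Σ yᵢ × Lᵢ(x)
where Lᵢ(x) = Π_{j≠i} (x - xⱼ)/(xᵢ - xⱼ)

L_0(1.2) = (1.2 - 1)/(-1 - 1) × (1.2 - 3)/(-1 - 3) × (1.2 - 5)/(-1 - 5) × (1.2 - 7)/(-1 - 7) = -0.020662
L_1(1.2) = (1.2 - (-1))/(1 - (-1)) × (1.2 - 3)/(1 - 3) × (1.2 - 5)/(1 - 5) × (1.2 - 7)/(1 - 7) = 0.909150
L_2(1.2) = (1.2 - (-1))/(3 - (-1)) × (1.2 - 1)/(3 - 1) × (1.2 - 5)/(3 - 5) × (1.2 - 7)/(3 - 7) = 0.151525
L_3(1.2) = (1.2 - (-1))/(5 - (-1)) × (1.2 - 1)/(5 - 1) × (1.2 - 3)/(5 - 3) × (1.2 - 7)/(5 - 7) = -0.047850
L_4(1.2) = (1.2 - (-1))/(7 - (-1)) × (1.2 - 1)/(7 - 1) × (1.2 - 3)/(7 - 3) × (1.2 - 5)/(7 - 5) = 0.007837

P(1.2) = 1×L_0(1.2) + 25×L_1(1.2) + 8×L_2(1.2) + (-12)×L_3(1.2) + (-4)×L_4(1.2)
P(1.2) = 24.463138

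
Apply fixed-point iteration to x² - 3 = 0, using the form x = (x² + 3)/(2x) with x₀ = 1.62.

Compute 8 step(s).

Equation: x² - 3 = 0
Fixed-point form: x = (x² + 3)/(2x)
x₀ = 1.62

x_1 = g(1.620000) = 1.735926
x_2 = g(1.735926) = 1.732055
x_3 = g(1.732055) = 1.732051
x_4 = g(1.732051) = 1.732051
x_5 = g(1.732051) = 1.732051
x_6 = g(1.732051) = 1.732051
x_7 = g(1.732051) = 1.732051
x_8 = g(1.732051) = 1.732051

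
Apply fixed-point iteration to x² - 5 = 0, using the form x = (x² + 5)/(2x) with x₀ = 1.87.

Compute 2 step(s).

Equation: x² - 5 = 0
Fixed-point form: x = (x² + 5)/(2x)
x₀ = 1.87

x_1 = g(1.870000) = 2.271898
x_2 = g(2.271898) = 2.236351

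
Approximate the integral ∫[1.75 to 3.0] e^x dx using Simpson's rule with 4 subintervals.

f(x) = e^x
a = 1.75, b = 3.0, n = 4
h = (b - a)/n = 0.312500

Simpson's rule: (h/3)[f(x₀) + 4f(x₁) + 2f(x₂) + ... + f(xₙ)]

x_0 = 1.7500, f(x_0) = 5.754603, coefficient = 1
x_1 = 2.0625, f(x_1) = 7.865609, coefficient = 4
x_2 = 2.3750, f(x_2) = 10.751013, coefficient = 2
x_3 = 2.6875, f(x_3) = 14.694893, coefficient = 4
x_4 = 3.0000, f(x_4) = 20.085537, coefficient = 1

I ≈ (0.312500/3) × 137.584174 = 14.331685
Exact value: 14.330934
Error: 0.000751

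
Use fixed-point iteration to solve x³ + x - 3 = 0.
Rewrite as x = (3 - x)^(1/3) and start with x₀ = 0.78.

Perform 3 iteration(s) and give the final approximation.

Equation: x³ + x - 3 = 0
Fixed-point form: x = (3 - x)^(1/3)
x₀ = 0.78

x_1 = g(0.780000) = 1.304521
x_2 = g(1.304521) = 1.192424
x_3 = g(1.192424) = 1.218145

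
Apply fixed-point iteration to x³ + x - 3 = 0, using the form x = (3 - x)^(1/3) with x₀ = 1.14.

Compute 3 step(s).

Equation: x³ + x - 3 = 0
Fixed-point form: x = (3 - x)^(1/3)
x₀ = 1.14

x_1 = g(1.140000) = 1.229809
x_2 = g(1.229809) = 1.209688
x_3 = g(1.209688) = 1.214254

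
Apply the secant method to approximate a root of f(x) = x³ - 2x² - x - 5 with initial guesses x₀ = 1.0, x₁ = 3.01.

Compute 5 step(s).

f(x) = x³ - 2x² - x - 5
x₀ = 1.0, x₁ = 3.01

Secant formula: x_{n+1} = x_n - f(x_n)(x_n - x_{n-1})/(f(x_n) - f(x_{n-1}))

Iteration 1:
  f(1.000000) = -7.000000
  f(3.010000) = 1.140701
  x_2 = 3.010000 - 1.140701×(3.010000 - 1.000000)/(1.140701 - (-7.000000))
       = 2.728352
Iteration 2:
  f(3.010000) = 1.140701
  f(2.728352) = -2.306565
  x_3 = 2.728352 - (-2.306565)×(2.728352 - 3.010000)/(-2.306565 - 1.140701)
       = 2.916803
Iteration 3:
  f(2.728352) = -2.306565
  f(2.916803) = -0.116885
  x_4 = 2.916803 - (-0.116885)×(2.916803 - 2.728352)/(-0.116885 - (-2.306565))
       = 2.926862
Iteration 4:
  f(2.916803) = -0.116885
  f(2.926862) = 0.013124
  x_5 = 2.926862 - 0.013124×(2.926862 - 2.916803)/(0.013124 - (-0.116885))
       = 2.925847
Iteration 5:
  f(2.926862) = 0.013124
  f(2.925847) = -0.000062
  x_6 = 2.925847 - (-0.000062)×(2.925847 - 2.926862)/(-0.000062 - 0.013124)
       = 2.925852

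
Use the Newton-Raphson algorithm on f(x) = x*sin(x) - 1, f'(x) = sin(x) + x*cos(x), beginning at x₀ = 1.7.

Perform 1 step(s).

f(x) = x*sin(x) - 1
f'(x) = sin(x) + x*cos(x)
x₀ = 1.7

Newton-Raphson formula: x_{n+1} = x_n - f(x_n)/f'(x_n)

Iteration 1:
  f(1.700000) = 0.685830
  f'(1.700000) = 0.772629
  x_1 = 1.700000 - 0.685830/0.772629 = 0.812342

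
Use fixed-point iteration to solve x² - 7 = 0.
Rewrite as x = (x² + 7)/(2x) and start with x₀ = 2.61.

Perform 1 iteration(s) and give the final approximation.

Equation: x² - 7 = 0
Fixed-point form: x = (x² + 7)/(2x)
x₀ = 2.61

x_1 = g(2.610000) = 2.645996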